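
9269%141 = 104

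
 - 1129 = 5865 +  - 6994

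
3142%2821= 321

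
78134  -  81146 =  - 3012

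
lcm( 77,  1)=77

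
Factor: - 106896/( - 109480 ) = 2^1*3^1*5^( - 1)*7^(- 1)*23^( - 1)*131^1 = 786/805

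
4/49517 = 4/49517 = 0.00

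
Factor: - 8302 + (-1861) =  -  10163^1 = -10163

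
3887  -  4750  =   - 863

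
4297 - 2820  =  1477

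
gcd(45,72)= 9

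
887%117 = 68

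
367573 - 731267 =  - 363694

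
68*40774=2772632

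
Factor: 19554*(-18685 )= - 365366490 = -  2^1*3^1*5^1*37^1 * 101^1*3259^1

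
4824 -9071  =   - 4247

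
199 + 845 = 1044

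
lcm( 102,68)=204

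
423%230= 193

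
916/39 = 23 + 19/39 = 23.49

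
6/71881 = 6/71881 = 0.00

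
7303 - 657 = 6646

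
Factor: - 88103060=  - 2^2 * 5^1 * 4405153^1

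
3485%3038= 447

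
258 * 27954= 7212132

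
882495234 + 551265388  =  1433760622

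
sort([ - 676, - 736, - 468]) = [ - 736, - 676, - 468 ]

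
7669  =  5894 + 1775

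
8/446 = 4/223 =0.02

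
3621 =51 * 71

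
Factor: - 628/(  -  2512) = 1/4 =2^( - 2 ) 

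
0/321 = 0 = 0.00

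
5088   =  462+4626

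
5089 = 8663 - 3574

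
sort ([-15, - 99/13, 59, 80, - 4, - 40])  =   [ - 40, - 15,  -  99/13,-4, 59,80]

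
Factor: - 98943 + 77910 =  - 3^3*19^1*41^1= - 21033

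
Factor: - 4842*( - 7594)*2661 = 97845363828  =  2^2*3^3*269^1*887^1*3797^1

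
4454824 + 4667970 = 9122794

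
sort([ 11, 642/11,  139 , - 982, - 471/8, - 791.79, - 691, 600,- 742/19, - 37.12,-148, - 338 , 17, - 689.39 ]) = [ - 982, - 791.79, - 691, - 689.39, - 338 , - 148, - 471/8, - 742/19, - 37.12, 11,  17, 642/11,139 , 600] 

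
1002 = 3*334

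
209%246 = 209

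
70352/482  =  35176/241 = 145.96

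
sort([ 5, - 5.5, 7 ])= [-5.5, 5,7 ]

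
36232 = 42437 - 6205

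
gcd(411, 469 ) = 1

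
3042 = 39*78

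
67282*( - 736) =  - 49519552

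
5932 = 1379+4553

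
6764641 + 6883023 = 13647664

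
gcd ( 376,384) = 8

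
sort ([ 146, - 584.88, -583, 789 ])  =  [ - 584.88, - 583,146, 789]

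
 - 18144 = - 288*63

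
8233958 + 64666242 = 72900200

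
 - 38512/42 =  - 19256/21 = - 916.95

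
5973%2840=293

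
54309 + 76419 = 130728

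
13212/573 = 23+11/191 = 23.06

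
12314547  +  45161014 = 57475561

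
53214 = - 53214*( - 1)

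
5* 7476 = 37380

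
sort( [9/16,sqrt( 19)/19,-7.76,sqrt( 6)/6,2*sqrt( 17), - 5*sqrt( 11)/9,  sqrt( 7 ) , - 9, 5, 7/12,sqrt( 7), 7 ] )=[ - 9 , - 7.76 ,-5*sqrt(11) /9 , sqrt( 19)/19 , sqrt( 6 )/6 , 9/16 , 7/12 , sqrt(7), sqrt (7), 5, 7 , 2*sqrt( 17) ]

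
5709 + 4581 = 10290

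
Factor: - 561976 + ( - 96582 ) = - 658558 =- 2^1*59^1*5581^1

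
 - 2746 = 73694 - 76440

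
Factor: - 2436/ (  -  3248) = 2^( - 2 )* 3^1= 3/4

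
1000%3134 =1000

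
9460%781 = 88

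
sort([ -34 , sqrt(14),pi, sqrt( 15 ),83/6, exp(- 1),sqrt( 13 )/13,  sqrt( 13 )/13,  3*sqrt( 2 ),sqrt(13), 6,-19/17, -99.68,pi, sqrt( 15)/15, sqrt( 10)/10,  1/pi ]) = [-99.68, - 34  , - 19/17, sqrt(15 ) /15, sqrt(13 )/13, sqrt (13) /13,  sqrt(10 )/10,1/pi,exp( - 1 ), pi, pi , sqrt( 13), sqrt (14), sqrt( 15 ), 3 * sqrt( 2),6, 83/6 ] 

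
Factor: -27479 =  - 27479^1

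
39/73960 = 39/73960  =  0.00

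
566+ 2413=2979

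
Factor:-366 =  - 2^1*3^1 * 61^1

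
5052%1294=1170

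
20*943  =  18860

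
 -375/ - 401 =375/401= 0.94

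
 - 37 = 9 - 46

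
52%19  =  14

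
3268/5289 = 76/123 = 0.62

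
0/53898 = 0=0.00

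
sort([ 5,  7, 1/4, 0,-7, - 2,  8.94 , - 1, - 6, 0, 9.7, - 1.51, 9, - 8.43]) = [ - 8.43, - 7, - 6, - 2, - 1.51, - 1, 0, 0, 1/4,5, 7, 8.94,9,  9.7]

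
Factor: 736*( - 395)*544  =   - 2^10*5^1*17^1*23^1*79^1 = -  158151680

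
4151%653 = 233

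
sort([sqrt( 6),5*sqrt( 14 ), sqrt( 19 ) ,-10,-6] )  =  [ - 10, - 6,sqrt( 6) , sqrt(19 ),5*sqrt( 14)]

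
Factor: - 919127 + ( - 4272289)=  - 2^3*3^2*72103^1 = - 5191416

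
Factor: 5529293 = 7^1*11^1 * 71809^1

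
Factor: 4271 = 4271^1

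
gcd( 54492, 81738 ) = 27246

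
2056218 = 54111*38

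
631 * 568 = 358408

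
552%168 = 48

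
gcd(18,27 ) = 9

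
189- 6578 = - 6389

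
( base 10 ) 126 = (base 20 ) 66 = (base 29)4A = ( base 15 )86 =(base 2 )1111110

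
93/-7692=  - 1 + 2533/2564  =  - 0.01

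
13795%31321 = 13795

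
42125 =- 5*( - 8425)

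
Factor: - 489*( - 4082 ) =2^1*3^1*13^1 *157^1  *  163^1 = 1996098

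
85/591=85/591 = 0.14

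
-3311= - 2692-619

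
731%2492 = 731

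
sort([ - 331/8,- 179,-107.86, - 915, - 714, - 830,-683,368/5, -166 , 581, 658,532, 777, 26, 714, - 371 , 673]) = [-915, - 830, - 714,- 683, - 371, - 179,  -  166,- 107.86,-331/8, 26, 368/5, 532,  581,658, 673, 714 , 777 ]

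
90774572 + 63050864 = 153825436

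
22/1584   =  1/72 = 0.01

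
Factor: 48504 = 2^3*3^1*43^1 * 47^1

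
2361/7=2361/7= 337.29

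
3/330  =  1/110 = 0.01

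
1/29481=1/29481 = 0.00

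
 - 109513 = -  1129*97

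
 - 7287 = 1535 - 8822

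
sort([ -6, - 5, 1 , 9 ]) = [ - 6,- 5,1 , 9 ] 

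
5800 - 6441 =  - 641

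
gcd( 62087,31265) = 1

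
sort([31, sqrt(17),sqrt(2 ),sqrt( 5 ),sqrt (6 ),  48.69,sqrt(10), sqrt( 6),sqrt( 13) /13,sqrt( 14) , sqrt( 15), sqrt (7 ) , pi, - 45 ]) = [ - 45, sqrt( 13) /13,  sqrt(2 ),sqrt( 5), sqrt (6) , sqrt(6),sqrt(7), pi,sqrt(10),sqrt( 14),  sqrt( 15 ), sqrt (17) , 31, 48.69]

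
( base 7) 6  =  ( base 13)6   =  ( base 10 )6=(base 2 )110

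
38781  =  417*93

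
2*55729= 111458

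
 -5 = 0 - 5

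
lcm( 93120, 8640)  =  838080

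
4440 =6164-1724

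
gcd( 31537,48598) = 517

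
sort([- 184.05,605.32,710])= [ - 184.05 , 605.32, 710 ]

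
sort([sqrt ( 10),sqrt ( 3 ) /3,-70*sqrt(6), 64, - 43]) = [ - 70 *sqrt(6 ), - 43, sqrt(3 ) /3, sqrt (10 ), 64]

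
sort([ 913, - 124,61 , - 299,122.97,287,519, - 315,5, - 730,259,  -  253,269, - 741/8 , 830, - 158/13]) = [ - 730, - 315 , - 299, - 253, - 124, - 741/8, - 158/13,5,61,122.97,  259,269 , 287 , 519,830, 913 ] 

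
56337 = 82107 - 25770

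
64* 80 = 5120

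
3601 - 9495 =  - 5894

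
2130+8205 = 10335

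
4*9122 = 36488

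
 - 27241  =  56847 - 84088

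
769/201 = 3  +  166/201  =  3.83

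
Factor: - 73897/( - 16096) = 2^( - 5 )* 503^( - 1)*73897^1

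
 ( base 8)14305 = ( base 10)6341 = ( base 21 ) E7K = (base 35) 566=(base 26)99N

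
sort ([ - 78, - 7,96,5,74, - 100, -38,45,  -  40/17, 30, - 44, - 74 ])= [ -100,-78, - 74,-44,-38, - 7  , - 40/17, 5,30, 45, 74, 96]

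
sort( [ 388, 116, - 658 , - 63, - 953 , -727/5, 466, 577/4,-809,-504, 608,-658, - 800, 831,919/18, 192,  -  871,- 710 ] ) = [ - 953 , - 871, - 809,-800,-710, - 658, - 658, - 504, - 727/5, - 63, 919/18,116, 577/4, 192 , 388,466, 608,831]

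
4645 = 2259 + 2386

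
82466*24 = 1979184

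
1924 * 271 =521404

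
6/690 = 1/115 = 0.01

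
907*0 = 0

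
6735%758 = 671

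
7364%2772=1820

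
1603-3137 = - 1534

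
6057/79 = 76 + 53/79 = 76.67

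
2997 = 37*81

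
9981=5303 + 4678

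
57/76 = 3/4 = 0.75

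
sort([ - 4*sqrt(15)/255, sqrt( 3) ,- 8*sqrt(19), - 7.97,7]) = [ -8*sqrt ( 19 ), - 7.97, - 4 * sqrt( 15)/255,  sqrt( 3),  7]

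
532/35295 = 532/35295  =  0.02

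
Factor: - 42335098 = - 2^1 * 13^1 * 61^1 *26693^1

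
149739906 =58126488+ 91613418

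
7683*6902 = 53028066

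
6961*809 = 5631449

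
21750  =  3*7250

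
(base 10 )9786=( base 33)8wi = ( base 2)10011000111010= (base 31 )A5L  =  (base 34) 8fs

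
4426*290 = 1283540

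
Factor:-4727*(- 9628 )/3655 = 2^2*5^(-1)*17^( - 1)*29^2*43^(-1)*83^1*163^1=45511556/3655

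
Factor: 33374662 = 2^1*31^1*538301^1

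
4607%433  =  277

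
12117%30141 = 12117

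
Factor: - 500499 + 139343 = -2^2 * 90289^1 = - 361156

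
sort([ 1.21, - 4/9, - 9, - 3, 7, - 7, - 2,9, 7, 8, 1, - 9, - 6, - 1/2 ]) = [ - 9, - 9, - 7,  -  6, - 3, - 2, - 1/2, - 4/9,  1,1.21, 7, 7, 8, 9] 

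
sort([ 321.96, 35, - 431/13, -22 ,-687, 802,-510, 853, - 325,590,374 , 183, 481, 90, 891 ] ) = [ - 687,- 510, - 325, - 431/13, - 22, 35,90,183 , 321.96,374, 481,  590 , 802, 853, 891] 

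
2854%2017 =837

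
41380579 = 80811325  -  39430746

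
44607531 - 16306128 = 28301403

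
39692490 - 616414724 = - 576722234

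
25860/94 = 12930/47 = 275.11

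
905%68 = 21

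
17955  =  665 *27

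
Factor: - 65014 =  - 2^1 * 32507^1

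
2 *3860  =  7720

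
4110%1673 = 764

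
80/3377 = 80/3377 = 0.02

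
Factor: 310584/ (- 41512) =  - 38823/5189= - 3^1*5189^( - 1)*12941^1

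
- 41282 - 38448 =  - 79730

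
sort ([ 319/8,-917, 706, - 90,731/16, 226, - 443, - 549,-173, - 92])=[-917, - 549,-443,-173, - 92, - 90,319/8, 731/16, 226,706]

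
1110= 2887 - 1777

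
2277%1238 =1039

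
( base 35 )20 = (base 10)70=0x46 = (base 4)1012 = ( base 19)3D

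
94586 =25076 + 69510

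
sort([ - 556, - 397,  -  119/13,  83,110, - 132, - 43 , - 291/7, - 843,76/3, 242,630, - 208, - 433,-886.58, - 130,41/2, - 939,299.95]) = [ - 939 , - 886.58,- 843, - 556, - 433, - 397, -208, -132,-130, - 43,  -  291/7,-119/13,41/2,76/3,83,110, 242, 299.95, 630] 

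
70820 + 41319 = 112139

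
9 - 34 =  -  25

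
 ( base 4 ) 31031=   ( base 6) 3525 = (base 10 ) 845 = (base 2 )1101001101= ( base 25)18k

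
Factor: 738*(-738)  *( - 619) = 2^2 * 3^4 * 41^2*619^1  =  337134636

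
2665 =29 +2636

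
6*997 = 5982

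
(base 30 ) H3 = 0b1000000001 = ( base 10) 513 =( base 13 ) 306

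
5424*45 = 244080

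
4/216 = 1/54 = 0.02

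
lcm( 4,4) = 4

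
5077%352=149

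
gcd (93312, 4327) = 1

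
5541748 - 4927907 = 613841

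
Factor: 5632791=3^1  *  163^1*11519^1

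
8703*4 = 34812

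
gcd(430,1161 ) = 43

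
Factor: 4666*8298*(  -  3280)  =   - 126996575040  =  -  2^6*3^2*  5^1*41^1*461^1*2333^1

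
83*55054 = 4569482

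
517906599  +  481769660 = 999676259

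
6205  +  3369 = 9574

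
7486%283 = 128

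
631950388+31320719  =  663271107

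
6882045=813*8465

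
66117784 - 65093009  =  1024775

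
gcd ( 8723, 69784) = 8723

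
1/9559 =1/9559 = 0.00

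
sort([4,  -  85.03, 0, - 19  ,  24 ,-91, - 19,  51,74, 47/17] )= [ - 91, - 85.03,- 19  , - 19, 0, 47/17  ,  4 , 24,51, 74] 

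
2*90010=180020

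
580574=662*877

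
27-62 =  - 35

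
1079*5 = 5395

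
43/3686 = 43/3686 = 0.01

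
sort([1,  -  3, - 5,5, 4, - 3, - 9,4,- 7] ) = [ - 9, - 7,-5 ,-3, - 3,  1, 4,  4,5 ]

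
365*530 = 193450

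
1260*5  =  6300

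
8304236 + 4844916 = 13149152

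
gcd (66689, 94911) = 1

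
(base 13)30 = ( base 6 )103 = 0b100111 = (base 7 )54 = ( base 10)39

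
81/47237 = 81/47237 = 0.00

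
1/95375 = 1/95375 = 0.00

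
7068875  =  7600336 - 531461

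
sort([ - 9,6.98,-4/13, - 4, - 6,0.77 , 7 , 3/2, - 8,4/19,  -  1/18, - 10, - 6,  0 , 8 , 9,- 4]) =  [- 10,-9 , - 8, - 6, - 6, - 4,- 4, - 4/13 , - 1/18, 0,4/19,0.77,3/2,6.98,7,8,  9]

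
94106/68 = 47053/34 = 1383.91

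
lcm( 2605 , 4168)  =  20840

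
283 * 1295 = 366485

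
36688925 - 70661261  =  - 33972336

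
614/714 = 307/357 = 0.86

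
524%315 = 209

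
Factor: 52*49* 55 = 2^2*5^1 * 7^2  *  11^1*13^1 = 140140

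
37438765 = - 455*( - 82283 ) 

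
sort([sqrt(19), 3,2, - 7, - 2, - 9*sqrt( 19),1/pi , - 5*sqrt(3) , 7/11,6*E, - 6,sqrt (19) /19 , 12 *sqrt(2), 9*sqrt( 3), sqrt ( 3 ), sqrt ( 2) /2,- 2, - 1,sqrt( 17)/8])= [-9*sqrt(19), - 5*sqrt (3),  -  7,-6, - 2, - 2, - 1,sqrt(19) /19,1/pi,  sqrt(17)/8, 7/11 , sqrt( 2 ) /2,sqrt (3 ),2, 3,sqrt(19), 9*sqrt ( 3 ), 6*E,12 * sqrt(2 )] 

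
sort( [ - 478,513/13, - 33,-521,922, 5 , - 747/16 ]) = [ - 521,- 478, - 747/16 , - 33,  5,513/13,922]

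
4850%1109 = 414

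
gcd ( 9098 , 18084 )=2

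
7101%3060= 981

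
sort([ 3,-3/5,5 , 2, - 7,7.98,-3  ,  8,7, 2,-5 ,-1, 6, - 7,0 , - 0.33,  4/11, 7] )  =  [-7, - 7 ,-5,-3, - 1, - 3/5,-0.33,0,  4/11 , 2,2,  3,5, 6, 7 , 7, 7.98,8]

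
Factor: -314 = -2^1*157^1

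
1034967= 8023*129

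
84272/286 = 294 + 94/143 =294.66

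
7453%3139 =1175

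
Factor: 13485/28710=2^( - 1)*3^( - 1)*11^(  -  1)*31^1= 31/66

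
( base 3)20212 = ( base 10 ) 185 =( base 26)73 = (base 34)5f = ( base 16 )B9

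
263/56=263/56 = 4.70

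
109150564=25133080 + 84017484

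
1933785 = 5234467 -3300682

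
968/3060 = 242/765 = 0.32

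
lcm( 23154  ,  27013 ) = 162078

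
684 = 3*228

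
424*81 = 34344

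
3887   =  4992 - 1105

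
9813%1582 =321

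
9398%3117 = 47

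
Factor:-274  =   - 2^1 * 137^1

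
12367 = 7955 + 4412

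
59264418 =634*93477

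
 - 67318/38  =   - 1772+9/19  =  -  1771.53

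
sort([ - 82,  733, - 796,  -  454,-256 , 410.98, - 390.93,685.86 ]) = [ - 796, - 454  , - 390.93, - 256 , - 82, 410.98,685.86, 733]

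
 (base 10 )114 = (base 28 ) 42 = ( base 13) 8a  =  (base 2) 1110010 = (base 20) 5E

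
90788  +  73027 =163815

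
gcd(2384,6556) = 596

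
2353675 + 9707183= 12060858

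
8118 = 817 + 7301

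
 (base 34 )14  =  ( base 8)46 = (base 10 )38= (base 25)1d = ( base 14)2A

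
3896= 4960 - 1064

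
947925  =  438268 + 509657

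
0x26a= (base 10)618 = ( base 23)13k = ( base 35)hn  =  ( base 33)io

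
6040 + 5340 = 11380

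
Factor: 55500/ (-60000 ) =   -  37/40 =- 2^( - 3 ) * 5^ (  -  1 )*37^1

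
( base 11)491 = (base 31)iq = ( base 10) 584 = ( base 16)248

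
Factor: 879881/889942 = 2^ ( - 1)*444971^ ( -1) * 879881^1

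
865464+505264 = 1370728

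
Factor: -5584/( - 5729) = 2^4*17^( - 1) * 337^ ( - 1)*349^1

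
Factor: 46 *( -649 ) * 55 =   -  2^1*5^1*11^2 * 23^1 * 59^1= -1641970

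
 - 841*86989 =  - 73157749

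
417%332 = 85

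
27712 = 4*6928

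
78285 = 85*921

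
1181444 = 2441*484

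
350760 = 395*888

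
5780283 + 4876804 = 10657087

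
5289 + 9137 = 14426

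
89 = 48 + 41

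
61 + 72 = 133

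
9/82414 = 9/82414 = 0.00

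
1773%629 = 515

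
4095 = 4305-210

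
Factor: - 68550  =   - 2^1*3^1 * 5^2*457^1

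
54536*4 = 218144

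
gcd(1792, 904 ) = 8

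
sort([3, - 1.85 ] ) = [-1.85, 3]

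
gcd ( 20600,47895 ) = 515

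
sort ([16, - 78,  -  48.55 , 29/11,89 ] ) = [  -  78, - 48.55,29/11,16,89 ]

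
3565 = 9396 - 5831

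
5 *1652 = 8260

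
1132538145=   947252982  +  185285163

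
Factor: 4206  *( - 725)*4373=-2^1* 3^1*5^2*29^1*701^1*4373^1=- 13334807550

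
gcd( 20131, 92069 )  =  1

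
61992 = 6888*9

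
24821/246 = 24821/246 = 100.90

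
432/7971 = 144/2657 = 0.05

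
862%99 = 70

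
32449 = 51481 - 19032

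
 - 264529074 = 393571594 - 658100668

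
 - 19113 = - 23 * 831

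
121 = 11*11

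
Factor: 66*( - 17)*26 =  - 2^2*3^1*11^1*13^1*17^1 = -29172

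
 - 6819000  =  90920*( - 75)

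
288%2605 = 288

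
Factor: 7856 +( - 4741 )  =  5^1 * 7^1*89^1 = 3115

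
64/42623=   64/42623 = 0.00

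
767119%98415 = 78214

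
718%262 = 194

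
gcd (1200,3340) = 20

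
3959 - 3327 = 632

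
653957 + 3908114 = 4562071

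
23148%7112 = 1812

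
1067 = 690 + 377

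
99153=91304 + 7849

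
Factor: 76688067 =3^1*47^1*543887^1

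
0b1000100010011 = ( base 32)48j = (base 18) d8f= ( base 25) 6ol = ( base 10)4371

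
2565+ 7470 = 10035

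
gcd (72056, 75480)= 8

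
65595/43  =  1525+20/43= 1525.47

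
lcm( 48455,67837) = 339185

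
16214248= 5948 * 2726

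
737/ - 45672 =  -67/4152 = - 0.02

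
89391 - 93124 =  - 3733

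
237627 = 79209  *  3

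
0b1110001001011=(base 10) 7243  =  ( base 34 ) 691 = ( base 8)16113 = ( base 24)CDJ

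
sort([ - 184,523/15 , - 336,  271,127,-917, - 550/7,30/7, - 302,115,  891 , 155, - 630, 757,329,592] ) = [ -917, - 630, - 336 , - 302, - 184, - 550/7,30/7,523/15, 115, 127,155,271,329,592,757, 891]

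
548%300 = 248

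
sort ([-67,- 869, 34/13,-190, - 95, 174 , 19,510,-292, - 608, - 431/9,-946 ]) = [-946,-869,- 608,-292, - 190, - 95,-67, - 431/9, 34/13, 19,174, 510]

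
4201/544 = 4201/544 = 7.72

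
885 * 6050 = 5354250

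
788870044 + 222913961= 1011784005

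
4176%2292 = 1884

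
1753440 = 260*6744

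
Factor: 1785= 3^1 * 5^1*7^1* 17^1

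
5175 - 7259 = - 2084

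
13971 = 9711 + 4260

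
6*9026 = 54156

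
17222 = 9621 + 7601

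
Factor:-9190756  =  -2^2 * 19^1*31^1*47^1 * 83^1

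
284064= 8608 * 33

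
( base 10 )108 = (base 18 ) 60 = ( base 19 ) 5D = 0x6c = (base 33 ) 39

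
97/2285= 97/2285 = 0.04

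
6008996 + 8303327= 14312323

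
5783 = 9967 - 4184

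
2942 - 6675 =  - 3733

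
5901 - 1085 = 4816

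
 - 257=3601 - 3858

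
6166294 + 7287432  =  13453726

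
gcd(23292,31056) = 7764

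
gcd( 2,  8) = 2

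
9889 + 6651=16540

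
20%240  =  20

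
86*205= 17630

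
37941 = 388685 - 350744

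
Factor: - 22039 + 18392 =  - 7^1*521^1 =- 3647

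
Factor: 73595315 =5^1*73^1*163^1*1237^1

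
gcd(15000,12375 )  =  375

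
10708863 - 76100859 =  - 65391996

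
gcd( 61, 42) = 1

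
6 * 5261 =31566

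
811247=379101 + 432146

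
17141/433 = 17141/433 = 39.59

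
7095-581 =6514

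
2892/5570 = 1446/2785 = 0.52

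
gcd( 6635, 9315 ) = 5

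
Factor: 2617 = 2617^1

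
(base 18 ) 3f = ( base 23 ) 30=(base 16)45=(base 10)69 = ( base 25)2J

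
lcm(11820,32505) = 130020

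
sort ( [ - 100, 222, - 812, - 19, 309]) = [ - 812, - 100, - 19, 222, 309]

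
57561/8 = 57561/8 = 7195.12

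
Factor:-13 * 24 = -312 = -2^3 * 3^1 * 13^1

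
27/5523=9/1841 = 0.00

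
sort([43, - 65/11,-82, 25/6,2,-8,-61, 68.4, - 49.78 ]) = [-82  , - 61, - 49.78, - 8,-65/11,2,25/6 , 43,68.4 ]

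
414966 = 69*6014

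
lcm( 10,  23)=230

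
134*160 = 21440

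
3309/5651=3309/5651  =  0.59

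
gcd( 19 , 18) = 1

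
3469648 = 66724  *52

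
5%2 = 1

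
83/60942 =83/60942 = 0.00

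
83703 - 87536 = - 3833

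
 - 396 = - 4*99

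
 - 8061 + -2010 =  - 10071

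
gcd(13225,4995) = 5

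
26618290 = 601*44290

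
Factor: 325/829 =5^2*13^1*829^( - 1)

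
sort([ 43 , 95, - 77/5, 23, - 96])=[ - 96, - 77/5,23,  43,95]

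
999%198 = 9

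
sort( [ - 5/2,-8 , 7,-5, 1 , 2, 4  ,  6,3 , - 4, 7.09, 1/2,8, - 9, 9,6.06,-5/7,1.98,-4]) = [-9, - 8,-5,-4 , - 4, - 5/2,-5/7,1/2, 1, 1.98, 2,  3, 4,6 , 6.06, 7, 7.09, 8, 9]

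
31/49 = 31/49= 0.63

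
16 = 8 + 8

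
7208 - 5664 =1544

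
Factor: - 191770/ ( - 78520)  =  2^( - 2 ) * 13^ ( - 1)*127^1 = 127/52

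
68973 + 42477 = 111450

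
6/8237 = 6/8237 = 0.00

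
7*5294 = 37058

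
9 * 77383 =696447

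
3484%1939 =1545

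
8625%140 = 85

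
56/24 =2 + 1/3 =2.33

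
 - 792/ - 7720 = 99/965 = 0.10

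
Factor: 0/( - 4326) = 0= 0^1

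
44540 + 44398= 88938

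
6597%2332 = 1933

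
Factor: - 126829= - 53^1*2393^1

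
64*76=4864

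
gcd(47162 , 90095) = 1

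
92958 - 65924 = 27034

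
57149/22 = 57149/22 = 2597.68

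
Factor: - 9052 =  - 2^2*31^1*73^1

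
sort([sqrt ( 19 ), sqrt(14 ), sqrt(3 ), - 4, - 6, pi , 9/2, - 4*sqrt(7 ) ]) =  [ - 4 *sqrt(7), - 6, - 4, sqrt(3),pi, sqrt( 14), sqrt(19),9/2 ]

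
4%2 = 0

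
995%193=30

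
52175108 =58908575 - 6733467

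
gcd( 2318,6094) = 2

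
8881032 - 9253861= - 372829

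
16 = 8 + 8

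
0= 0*127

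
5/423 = 5/423 = 0.01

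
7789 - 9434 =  - 1645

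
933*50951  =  47537283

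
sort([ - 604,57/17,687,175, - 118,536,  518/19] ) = [ -604, - 118, 57/17,518/19, 175,536,687 ]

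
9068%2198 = 276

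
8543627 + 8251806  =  16795433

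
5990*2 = 11980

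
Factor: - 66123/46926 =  -2^ ( - 1)*11^( - 1 )*31^1=- 31/22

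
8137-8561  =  -424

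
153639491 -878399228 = - 724759737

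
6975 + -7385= -410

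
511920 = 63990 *8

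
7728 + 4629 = 12357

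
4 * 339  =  1356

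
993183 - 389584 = 603599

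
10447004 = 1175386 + 9271618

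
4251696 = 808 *5262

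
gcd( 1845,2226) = 3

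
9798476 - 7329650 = 2468826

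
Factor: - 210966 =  - 2^1*3^1 * 7^1*5023^1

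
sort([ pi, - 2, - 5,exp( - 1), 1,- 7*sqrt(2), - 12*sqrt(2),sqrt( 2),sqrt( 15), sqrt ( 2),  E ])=[ -12*sqrt( 2 ), - 7*sqrt( 2), - 5, - 2,  exp( - 1), 1,sqrt( 2),sqrt( 2),E, pi,sqrt( 15) ]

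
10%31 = 10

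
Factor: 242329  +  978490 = 1220819 = 1220819^1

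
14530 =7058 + 7472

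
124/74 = 62/37 = 1.68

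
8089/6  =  1348 + 1/6  =  1348.17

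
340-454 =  - 114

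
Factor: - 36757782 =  - 2^1*3^2*157^1*13007^1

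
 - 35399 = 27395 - 62794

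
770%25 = 20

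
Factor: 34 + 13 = 47= 47^1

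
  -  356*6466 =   -  2301896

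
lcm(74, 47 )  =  3478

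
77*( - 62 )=  -  4774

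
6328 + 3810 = 10138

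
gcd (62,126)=2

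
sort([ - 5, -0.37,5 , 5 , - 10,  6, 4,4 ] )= [-10,-5,  -  0.37, 4,  4,5, 5, 6]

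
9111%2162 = 463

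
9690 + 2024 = 11714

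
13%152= 13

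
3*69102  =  207306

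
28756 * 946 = 27203176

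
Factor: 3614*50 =180700 = 2^2 * 5^2* 13^1 *139^1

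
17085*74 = 1264290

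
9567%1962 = 1719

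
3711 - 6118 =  - 2407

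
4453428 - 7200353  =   -2746925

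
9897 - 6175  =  3722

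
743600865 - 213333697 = 530267168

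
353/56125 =353/56125 = 0.01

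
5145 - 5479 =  - 334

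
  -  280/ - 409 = 280/409= 0.68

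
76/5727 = 76/5727 = 0.01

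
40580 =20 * 2029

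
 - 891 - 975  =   -1866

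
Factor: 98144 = 2^5*3067^1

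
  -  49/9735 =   -  1 + 9686/9735 = -0.01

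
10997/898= 12 + 221/898 = 12.25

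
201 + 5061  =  5262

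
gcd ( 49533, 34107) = 3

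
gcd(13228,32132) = 4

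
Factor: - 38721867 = - 3^1 * 19^1*317^1*2143^1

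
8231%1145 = 216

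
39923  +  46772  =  86695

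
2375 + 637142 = 639517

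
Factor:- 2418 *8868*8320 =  - 2^10*3^2*5^1 * 13^2 * 31^1*739^1= - 178404295680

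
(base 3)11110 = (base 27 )4C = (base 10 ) 120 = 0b1111000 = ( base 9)143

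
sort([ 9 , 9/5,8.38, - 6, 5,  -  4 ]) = [ - 6,-4, 9/5,  5, 8.38,9] 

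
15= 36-21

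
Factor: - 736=-2^5*23^1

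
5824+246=6070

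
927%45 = 27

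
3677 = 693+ 2984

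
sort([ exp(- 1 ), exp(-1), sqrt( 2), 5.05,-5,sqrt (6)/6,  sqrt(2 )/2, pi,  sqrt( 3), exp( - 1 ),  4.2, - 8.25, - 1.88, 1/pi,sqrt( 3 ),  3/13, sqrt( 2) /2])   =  [ - 8.25, - 5, - 1.88, 3/13, 1/pi , exp( -1), exp(- 1 ), exp( - 1 ), sqrt( 6)/6,sqrt (2 ) /2,sqrt ( 2 )/2, sqrt( 2 ), sqrt( 3 ), sqrt (3), pi, 4.2,  5.05] 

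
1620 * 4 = 6480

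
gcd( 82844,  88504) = 4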